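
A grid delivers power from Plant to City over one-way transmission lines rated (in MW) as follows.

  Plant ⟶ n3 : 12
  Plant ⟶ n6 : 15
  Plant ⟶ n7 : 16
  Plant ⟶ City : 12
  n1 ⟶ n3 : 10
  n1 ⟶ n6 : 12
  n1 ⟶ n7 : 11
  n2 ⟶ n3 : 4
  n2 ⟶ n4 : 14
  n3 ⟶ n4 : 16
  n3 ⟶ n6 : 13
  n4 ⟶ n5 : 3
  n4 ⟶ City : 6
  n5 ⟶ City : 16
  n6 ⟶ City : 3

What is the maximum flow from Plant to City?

24

Augment Plant→City: bottleneck 12, flow now 12.
Augment Plant→n6→City: bottleneck 3, flow now 15.
Augment Plant→n3→n4→City: bottleneck 6, flow now 21.
Augment Plant→n3→n4→n5→City: bottleneck 3, flow now 24.
No augmenting path remains; maximum flow = 24.
In the residual graph, reachable from Plant: {Plant, n3, n4, n6, n7}.
Min-cut edges: Plant→City (12), n4→n5 (3), n4→City (6), n6→City (3); capacity 12 + 3 + 6 + 3 = 24.
This cut is saturated, so no flow can exceed 24.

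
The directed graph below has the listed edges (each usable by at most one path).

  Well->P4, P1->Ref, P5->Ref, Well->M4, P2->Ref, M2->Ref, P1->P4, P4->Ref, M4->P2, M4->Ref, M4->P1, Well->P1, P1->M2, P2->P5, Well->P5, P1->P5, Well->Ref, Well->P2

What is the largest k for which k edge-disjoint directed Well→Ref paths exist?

Assign every edge capacity 1; by Menger, the answer equals the max flow.
Path Well→Ref (+1); total 1.
Path Well→M4→Ref (+1); total 2.
Path Well→P1→Ref (+1); total 3.
Path Well→P5→Ref (+1); total 4.
Path Well→P4→Ref (+1); total 5.
Path Well→P2→Ref (+1); total 6.
No residual Well→Ref path; max flow = 6.
Certifying cut of size 6: {Well→M4, Well→P1, Well→P2, Well→P4, Well→P5, Well→Ref}.

6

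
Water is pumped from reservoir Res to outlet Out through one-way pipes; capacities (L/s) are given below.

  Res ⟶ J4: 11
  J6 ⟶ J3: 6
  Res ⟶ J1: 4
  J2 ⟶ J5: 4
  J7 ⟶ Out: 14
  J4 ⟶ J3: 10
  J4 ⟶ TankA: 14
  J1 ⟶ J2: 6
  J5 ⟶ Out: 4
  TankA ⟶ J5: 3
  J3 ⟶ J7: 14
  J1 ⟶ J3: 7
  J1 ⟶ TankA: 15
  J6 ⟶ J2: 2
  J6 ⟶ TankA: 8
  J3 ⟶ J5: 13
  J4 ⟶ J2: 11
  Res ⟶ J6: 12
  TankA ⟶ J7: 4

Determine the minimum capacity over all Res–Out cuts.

18

Augment Res→J6→J2→J5→Out: bottleneck 2, flow now 2.
Augment Res→J6→TankA→J7→Out: bottleneck 4, flow now 6.
Augment Res→J6→TankA→J5→Out: bottleneck 2, flow now 8.
Augment Res→J6→J3→J7→Out: bottleneck 4, flow now 12.
Augment Res→J4→J3→J7→Out: bottleneck 6, flow now 18.
No augmenting path remains; maximum flow = 18.
By max-flow min-cut, the minimum cut capacity equals the max flow.
In the residual graph, reachable from Res: {Res, J6, J4, J1, J2, TankA, J3, J7, J5}.
Min-cut edges: J7→Out (14), J5→Out (4); capacity 14 + 4 = 18.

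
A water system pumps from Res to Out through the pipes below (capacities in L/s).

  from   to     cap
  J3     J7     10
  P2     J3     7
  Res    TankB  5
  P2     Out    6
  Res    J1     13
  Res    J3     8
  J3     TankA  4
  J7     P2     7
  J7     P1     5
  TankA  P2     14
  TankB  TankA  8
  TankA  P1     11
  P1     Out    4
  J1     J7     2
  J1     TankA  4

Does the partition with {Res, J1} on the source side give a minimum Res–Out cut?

Given cut capacity: 8 + 5 + 4 + 2 = 19.
Augment Res→J3→TankA→P2→Out: bottleneck 4, flow now 4.
Augment Res→J3→J7→P2→Out: bottleneck 2, flow now 6.
Augment Res→J3→J7→P1→Out: bottleneck 2, flow now 8.
Augment Res→TankB→TankA→P1→Out: bottleneck 2, flow now 10.
No augmenting path remains; maximum flow = 10.
In the residual graph, reachable from Res: {Res, J3, TankB, J1, TankA, J7, P2, P1}.
Min-cut edges: P2→Out (6), P1→Out (4); capacity 6 + 4 = 10.
Cut capacity 19 exceeds the max flow 10, so it is not minimum.

No — its capacity is 19, but the minimum cut has capacity 10.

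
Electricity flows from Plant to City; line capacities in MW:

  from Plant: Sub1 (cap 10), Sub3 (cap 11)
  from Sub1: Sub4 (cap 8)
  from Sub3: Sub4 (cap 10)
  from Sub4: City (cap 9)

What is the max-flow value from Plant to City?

9

Augment Plant→Sub1→Sub4→City: bottleneck 8, flow now 8.
Augment Plant→Sub3→Sub4→City: bottleneck 1, flow now 9.
No augmenting path remains; maximum flow = 9.
In the residual graph, reachable from Plant: {Plant, Sub1, Sub3, Sub4}.
Min-cut edges: Sub4→City (9); capacity 9 = 9.
This cut is saturated, so no flow can exceed 9.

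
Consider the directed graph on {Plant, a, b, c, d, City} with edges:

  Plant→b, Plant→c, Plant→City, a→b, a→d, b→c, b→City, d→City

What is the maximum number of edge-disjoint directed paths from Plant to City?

2

Assign every edge capacity 1; by Menger, the answer equals the max flow.
Path Plant→City (+1); total 1.
Path Plant→b→City (+1); total 2.
No residual Plant→City path; max flow = 2.
Certifying cut of size 2: {Plant→City, Plant→b}.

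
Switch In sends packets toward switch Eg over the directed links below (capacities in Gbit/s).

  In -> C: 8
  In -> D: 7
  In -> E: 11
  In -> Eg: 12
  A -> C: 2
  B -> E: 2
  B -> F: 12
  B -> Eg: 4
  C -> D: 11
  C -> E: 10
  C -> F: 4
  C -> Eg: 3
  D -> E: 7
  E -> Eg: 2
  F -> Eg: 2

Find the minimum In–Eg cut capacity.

19

Augment In→Eg: bottleneck 12, flow now 12.
Augment In→C→Eg: bottleneck 3, flow now 15.
Augment In→E→Eg: bottleneck 2, flow now 17.
Augment In→C→F→Eg: bottleneck 2, flow now 19.
No augmenting path remains; maximum flow = 19.
By max-flow min-cut, the minimum cut capacity equals the max flow.
In the residual graph, reachable from In: {In, C, D, E, F}.
Min-cut edges: In→Eg (12), C→Eg (3), E→Eg (2), F→Eg (2); capacity 12 + 3 + 2 + 2 = 19.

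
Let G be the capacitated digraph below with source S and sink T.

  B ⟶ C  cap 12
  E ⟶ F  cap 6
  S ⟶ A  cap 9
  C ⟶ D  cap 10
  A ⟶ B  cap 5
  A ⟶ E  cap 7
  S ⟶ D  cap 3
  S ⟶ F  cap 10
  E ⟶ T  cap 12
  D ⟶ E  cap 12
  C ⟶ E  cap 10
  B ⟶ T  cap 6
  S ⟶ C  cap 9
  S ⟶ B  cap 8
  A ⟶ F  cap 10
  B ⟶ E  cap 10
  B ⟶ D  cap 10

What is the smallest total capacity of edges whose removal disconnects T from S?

18

Augment S→B→T: bottleneck 6, flow now 6.
Augment S→A→E→T: bottleneck 7, flow now 13.
Augment S→B→E→T: bottleneck 2, flow now 15.
Augment S→C→E→T: bottleneck 3, flow now 18.
No augmenting path remains; maximum flow = 18.
By max-flow min-cut, the minimum cut capacity equals the max flow.
In the residual graph, reachable from S: {S, A, B, C, D, E, F}.
Min-cut edges: B→T (6), E→T (12); capacity 6 + 12 = 18.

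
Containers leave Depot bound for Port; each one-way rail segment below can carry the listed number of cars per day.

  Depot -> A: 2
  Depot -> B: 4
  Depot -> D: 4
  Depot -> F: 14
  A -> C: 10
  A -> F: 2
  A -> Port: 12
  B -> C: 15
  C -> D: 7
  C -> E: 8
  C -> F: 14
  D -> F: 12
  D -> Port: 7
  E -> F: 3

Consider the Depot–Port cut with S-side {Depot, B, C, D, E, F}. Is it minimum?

Yes — it is a minimum cut (capacity 9).

Given cut capacity: 2 + 7 = 9.
Augment Depot→A→Port: bottleneck 2, flow now 2.
Augment Depot→D→Port: bottleneck 4, flow now 6.
Augment Depot→B→C→D→Port: bottleneck 3, flow now 9.
No augmenting path remains; maximum flow = 9.
Cut capacity 9 equals the max flow, so it is a minimum cut.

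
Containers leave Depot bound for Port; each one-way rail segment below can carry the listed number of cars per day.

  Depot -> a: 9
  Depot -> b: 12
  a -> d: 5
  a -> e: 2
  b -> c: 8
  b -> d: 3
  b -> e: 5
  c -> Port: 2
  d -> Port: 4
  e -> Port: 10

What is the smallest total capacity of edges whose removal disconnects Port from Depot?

Augment Depot→a→d→Port: bottleneck 4, flow now 4.
Augment Depot→a→e→Port: bottleneck 2, flow now 6.
Augment Depot→b→c→Port: bottleneck 2, flow now 8.
Augment Depot→b→e→Port: bottleneck 5, flow now 13.
No augmenting path remains; maximum flow = 13.
By max-flow min-cut, the minimum cut capacity equals the max flow.
In the residual graph, reachable from Depot: {Depot, a, b, c, d}.
Min-cut edges: a→e (2), b→e (5), c→Port (2), d→Port (4); capacity 2 + 5 + 2 + 4 = 13.

13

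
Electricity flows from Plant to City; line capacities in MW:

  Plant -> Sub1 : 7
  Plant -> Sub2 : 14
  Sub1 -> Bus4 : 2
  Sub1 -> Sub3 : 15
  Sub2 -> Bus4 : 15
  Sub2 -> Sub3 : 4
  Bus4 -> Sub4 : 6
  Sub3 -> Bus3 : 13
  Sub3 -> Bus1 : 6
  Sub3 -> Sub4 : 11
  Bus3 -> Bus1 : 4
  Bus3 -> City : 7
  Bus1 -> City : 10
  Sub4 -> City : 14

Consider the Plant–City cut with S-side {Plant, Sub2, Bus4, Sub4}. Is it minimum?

No — its capacity is 25, but the minimum cut has capacity 17.

Given cut capacity: 7 + 4 + 14 = 25.
Augment Plant→Sub1→Bus4→Sub4→City: bottleneck 2, flow now 2.
Augment Plant→Sub1→Sub3→Bus3→City: bottleneck 5, flow now 7.
Augment Plant→Sub2→Bus4→Sub4→City: bottleneck 4, flow now 11.
Augment Plant→Sub2→Sub3→Bus3→City: bottleneck 2, flow now 13.
Augment Plant→Sub2→Sub3→Bus1→City: bottleneck 2, flow now 15.
Augment Plant→Sub2→Bus4→Sub1→Sub3→Bus1→City: bottleneck 2, flow now 17. (uses reverse residual edge)
No augmenting path remains; maximum flow = 17.
In the residual graph, reachable from Plant: {Plant, Sub2, Bus4}.
Min-cut edges: Plant→Sub1 (7), Sub2→Sub3 (4), Bus4→Sub4 (6); capacity 7 + 4 + 6 = 17.
Cut capacity 25 exceeds the max flow 17, so it is not minimum.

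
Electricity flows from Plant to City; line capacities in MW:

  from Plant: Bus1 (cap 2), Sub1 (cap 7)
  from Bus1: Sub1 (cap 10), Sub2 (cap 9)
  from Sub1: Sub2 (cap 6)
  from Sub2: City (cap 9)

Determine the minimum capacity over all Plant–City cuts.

Augment Plant→Bus1→Sub2→City: bottleneck 2, flow now 2.
Augment Plant→Sub1→Sub2→City: bottleneck 6, flow now 8.
No augmenting path remains; maximum flow = 8.
By max-flow min-cut, the minimum cut capacity equals the max flow.
In the residual graph, reachable from Plant: {Plant, Sub1}.
Min-cut edges: Plant→Bus1 (2), Sub1→Sub2 (6); capacity 2 + 6 = 8.

8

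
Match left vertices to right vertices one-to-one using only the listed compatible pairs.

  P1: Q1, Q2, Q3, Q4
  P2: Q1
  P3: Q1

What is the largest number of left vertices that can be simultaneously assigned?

Unit-capacity flow: source→left, listed edges, right→sink; max matching = max flow.
Augmenting path P1→Q1 (+1); matched 1.
Augmenting path P2→Q1→P1→Q2 (+1); matched 2.
No augmenting path remains; maximum matching = 2.
König certificate: {P1, Q1} is a vertex cover of size 2 (every listed pair touches it), so no matching can be larger.

2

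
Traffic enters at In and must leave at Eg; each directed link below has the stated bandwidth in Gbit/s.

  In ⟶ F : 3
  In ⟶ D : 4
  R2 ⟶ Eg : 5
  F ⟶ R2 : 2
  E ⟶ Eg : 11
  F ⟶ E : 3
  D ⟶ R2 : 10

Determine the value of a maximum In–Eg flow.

7

Augment In→D→R2→Eg: bottleneck 4, flow now 4.
Augment In→F→R2→Eg: bottleneck 1, flow now 5.
Augment In→F→E→Eg: bottleneck 2, flow now 7.
No augmenting path remains; maximum flow = 7.
In the residual graph, reachable from In: {In}.
Min-cut edges: In→D (4), In→F (3); capacity 4 + 3 = 7.
This cut is saturated, so no flow can exceed 7.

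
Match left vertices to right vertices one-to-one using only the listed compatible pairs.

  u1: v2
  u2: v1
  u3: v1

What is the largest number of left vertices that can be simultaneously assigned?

2

Unit-capacity flow: source→left, listed edges, right→sink; max matching = max flow.
Augmenting path u1→v2 (+1); matched 1.
Augmenting path u2→v1 (+1); matched 2.
No augmenting path remains; maximum matching = 2.
König certificate: {u1, v1} is a vertex cover of size 2 (every listed pair touches it), so no matching can be larger.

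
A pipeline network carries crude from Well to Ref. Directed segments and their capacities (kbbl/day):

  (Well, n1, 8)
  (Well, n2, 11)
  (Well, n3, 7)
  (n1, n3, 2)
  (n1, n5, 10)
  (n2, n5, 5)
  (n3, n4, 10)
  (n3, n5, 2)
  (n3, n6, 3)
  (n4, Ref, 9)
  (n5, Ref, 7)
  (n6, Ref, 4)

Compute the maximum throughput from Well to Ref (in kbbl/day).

16

Augment Well→n1→n5→Ref: bottleneck 7, flow now 7.
Augment Well→n3→n4→Ref: bottleneck 7, flow now 14.
Augment Well→n1→n3→n4→Ref: bottleneck 1, flow now 15.
Augment Well→n2→n5→n1→n3→n4→Ref: bottleneck 1, flow now 16. (uses reverse residual edge)
No augmenting path remains; maximum flow = 16.
In the residual graph, reachable from Well: {Well, n1, n2, n5}.
Min-cut edges: Well→n3 (7), n1→n3 (2), n5→Ref (7); capacity 7 + 2 + 7 = 16.
This cut is saturated, so no flow can exceed 16.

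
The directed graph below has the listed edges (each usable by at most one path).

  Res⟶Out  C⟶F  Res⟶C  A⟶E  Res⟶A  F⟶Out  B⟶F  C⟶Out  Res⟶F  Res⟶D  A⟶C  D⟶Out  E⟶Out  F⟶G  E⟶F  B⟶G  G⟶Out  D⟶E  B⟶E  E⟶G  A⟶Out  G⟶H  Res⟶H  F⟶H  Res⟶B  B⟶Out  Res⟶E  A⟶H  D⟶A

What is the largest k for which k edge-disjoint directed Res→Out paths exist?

Assign every edge capacity 1; by Menger, the answer equals the max flow.
Path Res→Out (+1); total 1.
Path Res→A→Out (+1); total 2.
Path Res→B→Out (+1); total 3.
Path Res→C→Out (+1); total 4.
Path Res→D→Out (+1); total 5.
Path Res→E→Out (+1); total 6.
Path Res→F→Out (+1); total 7.
No residual Res→Out path; max flow = 7.
Certifying cut of size 7: {Res→A, Res→B, Res→C, Res→D, Res→E, Res→F, Res→Out}.

7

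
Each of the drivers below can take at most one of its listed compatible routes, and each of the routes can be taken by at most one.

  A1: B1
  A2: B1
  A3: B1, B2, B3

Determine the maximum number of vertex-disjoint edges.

Unit-capacity flow: source→left, listed edges, right→sink; max matching = max flow.
Augmenting path A1→B1 (+1); matched 1.
Augmenting path A3→B2 (+1); matched 2.
No augmenting path remains; maximum matching = 2.
König certificate: {A3, B1} is a vertex cover of size 2 (every listed pair touches it), so no matching can be larger.

2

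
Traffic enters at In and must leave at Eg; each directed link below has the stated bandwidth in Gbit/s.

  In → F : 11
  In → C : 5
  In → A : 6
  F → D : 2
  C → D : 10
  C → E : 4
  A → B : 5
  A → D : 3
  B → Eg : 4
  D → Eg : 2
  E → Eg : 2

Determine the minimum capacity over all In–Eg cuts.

Augment In→F→D→Eg: bottleneck 2, flow now 2.
Augment In→C→E→Eg: bottleneck 2, flow now 4.
Augment In→A→B→Eg: bottleneck 4, flow now 8.
No augmenting path remains; maximum flow = 8.
By max-flow min-cut, the minimum cut capacity equals the max flow.
In the residual graph, reachable from In: {In, F, C, A, B, D, E}.
Min-cut edges: B→Eg (4), D→Eg (2), E→Eg (2); capacity 4 + 2 + 2 = 8.

8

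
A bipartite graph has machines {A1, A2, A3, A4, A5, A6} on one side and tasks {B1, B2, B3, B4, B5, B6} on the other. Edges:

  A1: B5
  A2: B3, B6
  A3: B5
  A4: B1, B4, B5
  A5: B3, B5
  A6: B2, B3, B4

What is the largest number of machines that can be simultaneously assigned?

Unit-capacity flow: source→left, listed edges, right→sink; max matching = max flow.
Augmenting path A1→B5 (+1); matched 1.
Augmenting path A2→B3 (+1); matched 2.
Augmenting path A4→B1 (+1); matched 3.
Augmenting path A6→B2 (+1); matched 4.
Augmenting path A5→B3→A2→B6 (+1); matched 5.
No augmenting path remains; maximum matching = 5.
König certificate: {A2, A4, A5, A6, B5} is a vertex cover of size 5 (every listed pair touches it), so no matching can be larger.

5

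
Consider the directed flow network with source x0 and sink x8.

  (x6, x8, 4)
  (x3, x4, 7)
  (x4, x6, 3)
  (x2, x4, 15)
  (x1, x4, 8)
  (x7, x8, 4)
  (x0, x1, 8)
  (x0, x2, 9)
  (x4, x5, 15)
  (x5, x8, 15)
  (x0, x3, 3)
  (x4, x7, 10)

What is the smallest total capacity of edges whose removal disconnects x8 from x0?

Augment x0→x1→x4→x5→x8: bottleneck 8, flow now 8.
Augment x0→x2→x4→x5→x8: bottleneck 7, flow now 15.
Augment x0→x2→x4→x6→x8: bottleneck 2, flow now 17.
Augment x0→x3→x4→x6→x8: bottleneck 1, flow now 18.
Augment x0→x3→x4→x7→x8: bottleneck 2, flow now 20.
No augmenting path remains; maximum flow = 20.
By max-flow min-cut, the minimum cut capacity equals the max flow.
In the residual graph, reachable from x0: {x0}.
Min-cut edges: x0→x1 (8), x0→x2 (9), x0→x3 (3); capacity 8 + 9 + 3 = 20.

20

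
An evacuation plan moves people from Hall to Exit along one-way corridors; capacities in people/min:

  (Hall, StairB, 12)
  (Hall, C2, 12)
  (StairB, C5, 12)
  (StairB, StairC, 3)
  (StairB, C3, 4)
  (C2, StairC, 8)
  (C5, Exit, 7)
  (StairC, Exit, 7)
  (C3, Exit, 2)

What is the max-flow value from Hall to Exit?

Augment Hall→StairB→C5→Exit: bottleneck 7, flow now 7.
Augment Hall→StairB→StairC→Exit: bottleneck 3, flow now 10.
Augment Hall→StairB→C3→Exit: bottleneck 2, flow now 12.
Augment Hall→C2→StairC→Exit: bottleneck 4, flow now 16.
No augmenting path remains; maximum flow = 16.
In the residual graph, reachable from Hall: {Hall, StairB, C2, C5, StairC, C3}.
Min-cut edges: C5→Exit (7), StairC→Exit (7), C3→Exit (2); capacity 7 + 7 + 2 = 16.
This cut is saturated, so no flow can exceed 16.

16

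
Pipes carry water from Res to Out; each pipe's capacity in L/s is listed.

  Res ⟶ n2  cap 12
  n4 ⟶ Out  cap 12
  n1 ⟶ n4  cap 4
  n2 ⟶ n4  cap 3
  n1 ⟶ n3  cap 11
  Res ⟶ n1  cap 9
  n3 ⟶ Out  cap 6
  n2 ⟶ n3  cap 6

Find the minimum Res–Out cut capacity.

13

Augment Res→n1→n3→Out: bottleneck 6, flow now 6.
Augment Res→n1→n4→Out: bottleneck 3, flow now 9.
Augment Res→n2→n4→Out: bottleneck 3, flow now 12.
Augment Res→n2→n3→n1→n4→Out: bottleneck 1, flow now 13. (uses reverse residual edge)
No augmenting path remains; maximum flow = 13.
By max-flow min-cut, the minimum cut capacity equals the max flow.
In the residual graph, reachable from Res: {Res, n1, n2, n3}.
Min-cut edges: n1→n4 (4), n2→n4 (3), n3→Out (6); capacity 4 + 3 + 6 = 13.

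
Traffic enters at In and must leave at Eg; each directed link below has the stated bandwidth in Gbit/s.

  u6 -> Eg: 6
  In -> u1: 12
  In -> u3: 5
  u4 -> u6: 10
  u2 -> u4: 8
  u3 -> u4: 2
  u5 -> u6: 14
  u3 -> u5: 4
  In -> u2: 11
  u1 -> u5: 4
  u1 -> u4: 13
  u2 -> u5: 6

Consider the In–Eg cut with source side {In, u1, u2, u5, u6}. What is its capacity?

32

Edges leaving {In, u1, u2, u5, u6}: In→u3 (5), u1→u4 (13), u2→u4 (8), u6→Eg (6).
Cut capacity = 5 + 13 + 8 + 6 = 32.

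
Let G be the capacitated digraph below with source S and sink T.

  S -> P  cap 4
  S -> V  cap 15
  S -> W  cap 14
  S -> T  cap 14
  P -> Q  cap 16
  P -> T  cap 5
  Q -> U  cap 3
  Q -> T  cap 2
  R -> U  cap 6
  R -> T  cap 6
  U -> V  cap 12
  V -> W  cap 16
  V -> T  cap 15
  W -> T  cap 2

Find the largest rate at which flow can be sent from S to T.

35

Augment S→T: bottleneck 14, flow now 14.
Augment S→P→T: bottleneck 4, flow now 18.
Augment S→V→T: bottleneck 15, flow now 33.
Augment S→W→T: bottleneck 2, flow now 35.
No augmenting path remains; maximum flow = 35.
In the residual graph, reachable from S: {S, W}.
Min-cut edges: S→P (4), S→V (15), S→T (14), W→T (2); capacity 4 + 15 + 14 + 2 = 35.
This cut is saturated, so no flow can exceed 35.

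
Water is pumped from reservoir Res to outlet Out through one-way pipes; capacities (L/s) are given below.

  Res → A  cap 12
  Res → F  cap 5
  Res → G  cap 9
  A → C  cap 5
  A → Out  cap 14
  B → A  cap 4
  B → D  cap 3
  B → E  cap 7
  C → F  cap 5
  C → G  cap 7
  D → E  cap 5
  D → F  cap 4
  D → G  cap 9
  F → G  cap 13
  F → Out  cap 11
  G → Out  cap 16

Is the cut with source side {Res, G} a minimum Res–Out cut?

No — its capacity is 33, but the minimum cut has capacity 26.

Given cut capacity: 12 + 5 + 16 = 33.
Augment Res→A→Out: bottleneck 12, flow now 12.
Augment Res→F→Out: bottleneck 5, flow now 17.
Augment Res→G→Out: bottleneck 9, flow now 26.
No augmenting path remains; maximum flow = 26.
In the residual graph, reachable from Res: {Res}.
Min-cut edges: Res→A (12), Res→F (5), Res→G (9); capacity 12 + 5 + 9 = 26.
Cut capacity 33 exceeds the max flow 26, so it is not minimum.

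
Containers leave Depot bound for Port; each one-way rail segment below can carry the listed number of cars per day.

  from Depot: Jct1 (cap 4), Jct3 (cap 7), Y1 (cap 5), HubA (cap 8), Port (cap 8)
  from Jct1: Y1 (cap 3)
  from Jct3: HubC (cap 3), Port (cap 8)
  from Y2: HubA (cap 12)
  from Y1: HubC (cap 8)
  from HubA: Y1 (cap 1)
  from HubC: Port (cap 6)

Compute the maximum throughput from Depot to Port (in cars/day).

21

Augment Depot→Port: bottleneck 8, flow now 8.
Augment Depot→Jct3→Port: bottleneck 7, flow now 15.
Augment Depot→Y1→HubC→Port: bottleneck 5, flow now 20.
Augment Depot→Jct1→Y1→HubC→Port: bottleneck 1, flow now 21.
No augmenting path remains; maximum flow = 21.
In the residual graph, reachable from Depot: {Depot, Jct1, Y1, HubA, HubC}.
Min-cut edges: Depot→Jct3 (7), Depot→Port (8), HubC→Port (6); capacity 7 + 8 + 6 = 21.
This cut is saturated, so no flow can exceed 21.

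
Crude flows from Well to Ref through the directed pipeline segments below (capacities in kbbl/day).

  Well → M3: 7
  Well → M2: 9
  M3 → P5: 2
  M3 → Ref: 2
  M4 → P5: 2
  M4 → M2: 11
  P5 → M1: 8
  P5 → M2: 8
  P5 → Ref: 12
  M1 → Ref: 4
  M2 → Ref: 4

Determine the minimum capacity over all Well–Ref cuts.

Augment Well→M3→Ref: bottleneck 2, flow now 2.
Augment Well→M2→Ref: bottleneck 4, flow now 6.
Augment Well→M3→P5→Ref: bottleneck 2, flow now 8.
No augmenting path remains; maximum flow = 8.
By max-flow min-cut, the minimum cut capacity equals the max flow.
In the residual graph, reachable from Well: {Well, M3, M2}.
Min-cut edges: M3→P5 (2), M3→Ref (2), M2→Ref (4); capacity 2 + 2 + 4 = 8.

8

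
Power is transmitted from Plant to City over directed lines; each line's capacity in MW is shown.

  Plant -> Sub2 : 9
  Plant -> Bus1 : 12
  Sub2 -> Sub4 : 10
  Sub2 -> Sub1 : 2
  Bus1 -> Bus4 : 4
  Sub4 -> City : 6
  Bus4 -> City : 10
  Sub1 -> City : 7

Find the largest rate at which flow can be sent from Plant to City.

Augment Plant→Sub2→Sub4→City: bottleneck 6, flow now 6.
Augment Plant→Sub2→Sub1→City: bottleneck 2, flow now 8.
Augment Plant→Bus1→Bus4→City: bottleneck 4, flow now 12.
No augmenting path remains; maximum flow = 12.
In the residual graph, reachable from Plant: {Plant, Sub2, Bus1, Sub4}.
Min-cut edges: Sub2→Sub1 (2), Bus1→Bus4 (4), Sub4→City (6); capacity 2 + 4 + 6 = 12.
This cut is saturated, so no flow can exceed 12.

12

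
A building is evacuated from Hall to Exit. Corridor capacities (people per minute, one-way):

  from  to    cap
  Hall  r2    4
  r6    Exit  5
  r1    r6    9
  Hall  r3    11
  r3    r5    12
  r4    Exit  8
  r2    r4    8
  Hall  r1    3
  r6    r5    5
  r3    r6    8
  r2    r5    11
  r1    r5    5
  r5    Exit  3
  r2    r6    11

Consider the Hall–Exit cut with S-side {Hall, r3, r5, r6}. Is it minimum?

No — its capacity is 15, but the minimum cut has capacity 12.

Given cut capacity: 3 + 4 + 3 + 5 = 15.
Augment Hall→r1→r5→Exit: bottleneck 3, flow now 3.
Augment Hall→r2→r4→Exit: bottleneck 4, flow now 7.
Augment Hall→r3→r6→Exit: bottleneck 5, flow now 12.
No augmenting path remains; maximum flow = 12.
In the residual graph, reachable from Hall: {Hall, r1, r3, r5, r6}.
Min-cut edges: Hall→r2 (4), r5→Exit (3), r6→Exit (5); capacity 4 + 3 + 5 = 12.
Cut capacity 15 exceeds the max flow 12, so it is not minimum.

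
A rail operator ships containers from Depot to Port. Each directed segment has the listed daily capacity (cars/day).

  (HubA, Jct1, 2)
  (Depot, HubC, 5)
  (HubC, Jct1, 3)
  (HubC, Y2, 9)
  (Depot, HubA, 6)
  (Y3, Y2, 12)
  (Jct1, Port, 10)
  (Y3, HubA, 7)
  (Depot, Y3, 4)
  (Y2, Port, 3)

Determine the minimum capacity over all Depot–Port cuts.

Augment Depot→HubC→Y2→Port: bottleneck 3, flow now 3.
Augment Depot→HubC→Jct1→Port: bottleneck 2, flow now 5.
Augment Depot→HubA→Jct1→Port: bottleneck 2, flow now 7.
Augment Depot→Y3→Y2→HubC→Jct1→Port: bottleneck 1, flow now 8. (uses reverse residual edge)
No augmenting path remains; maximum flow = 8.
By max-flow min-cut, the minimum cut capacity equals the max flow.
In the residual graph, reachable from Depot: {Depot, HubC, HubA, Y3, Y2}.
Min-cut edges: HubC→Jct1 (3), HubA→Jct1 (2), Y2→Port (3); capacity 3 + 2 + 3 = 8.

8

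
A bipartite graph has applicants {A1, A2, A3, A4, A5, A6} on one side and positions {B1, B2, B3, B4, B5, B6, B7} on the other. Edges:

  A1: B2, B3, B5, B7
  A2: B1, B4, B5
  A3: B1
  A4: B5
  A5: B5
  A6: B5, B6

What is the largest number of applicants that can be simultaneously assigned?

Unit-capacity flow: source→left, listed edges, right→sink; max matching = max flow.
Augmenting path A1→B2 (+1); matched 1.
Augmenting path A2→B1 (+1); matched 2.
Augmenting path A4→B5 (+1); matched 3.
Augmenting path A6→B6 (+1); matched 4.
Augmenting path A3→B1→A2→B4 (+1); matched 5.
No augmenting path remains; maximum matching = 5.
König certificate: {A1, A2, A3, A6, B5} is a vertex cover of size 5 (every listed pair touches it), so no matching can be larger.

5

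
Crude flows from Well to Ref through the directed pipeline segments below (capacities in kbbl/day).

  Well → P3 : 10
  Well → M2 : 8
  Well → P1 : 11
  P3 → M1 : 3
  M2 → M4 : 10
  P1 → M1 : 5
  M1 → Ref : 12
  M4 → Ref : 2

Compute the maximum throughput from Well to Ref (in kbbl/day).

10

Augment Well→P3→M1→Ref: bottleneck 3, flow now 3.
Augment Well→M2→M4→Ref: bottleneck 2, flow now 5.
Augment Well→P1→M1→Ref: bottleneck 5, flow now 10.
No augmenting path remains; maximum flow = 10.
In the residual graph, reachable from Well: {Well, P3, M2, P1, M4}.
Min-cut edges: P3→M1 (3), P1→M1 (5), M4→Ref (2); capacity 3 + 5 + 2 = 10.
This cut is saturated, so no flow can exceed 10.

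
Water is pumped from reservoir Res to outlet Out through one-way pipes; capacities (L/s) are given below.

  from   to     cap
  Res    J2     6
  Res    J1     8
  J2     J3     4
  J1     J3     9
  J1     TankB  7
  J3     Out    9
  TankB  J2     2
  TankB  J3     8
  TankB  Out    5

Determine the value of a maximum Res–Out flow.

12

Augment Res→J2→J3→Out: bottleneck 4, flow now 4.
Augment Res→J1→J3→Out: bottleneck 5, flow now 9.
Augment Res→J1→TankB→Out: bottleneck 3, flow now 12.
No augmenting path remains; maximum flow = 12.
In the residual graph, reachable from Res: {Res, J2}.
Min-cut edges: Res→J1 (8), J2→J3 (4); capacity 8 + 4 = 12.
This cut is saturated, so no flow can exceed 12.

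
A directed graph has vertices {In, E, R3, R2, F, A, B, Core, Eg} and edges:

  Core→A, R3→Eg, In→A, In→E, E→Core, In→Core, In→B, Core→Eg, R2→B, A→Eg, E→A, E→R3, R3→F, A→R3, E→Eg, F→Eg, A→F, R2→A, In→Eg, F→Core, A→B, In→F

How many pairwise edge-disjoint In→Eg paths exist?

Assign every edge capacity 1; by Menger, the answer equals the max flow.
Path In→Eg (+1); total 1.
Path In→E→Eg (+1); total 2.
Path In→F→Eg (+1); total 3.
Path In→A→Eg (+1); total 4.
Path In→Core→Eg (+1); total 5.
No residual In→Eg path; max flow = 5.
Certifying cut of size 5: {In→A, In→Core, In→E, In→Eg, In→F}.

5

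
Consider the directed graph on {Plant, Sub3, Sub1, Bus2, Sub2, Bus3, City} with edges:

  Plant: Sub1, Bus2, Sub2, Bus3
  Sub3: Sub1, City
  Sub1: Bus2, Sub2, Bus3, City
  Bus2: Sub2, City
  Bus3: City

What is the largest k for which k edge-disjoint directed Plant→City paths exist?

3

Assign every edge capacity 1; by Menger, the answer equals the max flow.
Path Plant→Sub1→City (+1); total 1.
Path Plant→Bus2→City (+1); total 2.
Path Plant→Bus3→City (+1); total 3.
No residual Plant→City path; max flow = 3.
Certifying cut of size 3: {Plant→Bus2, Plant→Bus3, Plant→Sub1}.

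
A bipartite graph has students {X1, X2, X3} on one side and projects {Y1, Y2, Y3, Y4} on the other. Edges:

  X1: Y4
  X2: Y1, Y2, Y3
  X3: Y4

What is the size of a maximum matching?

2

Unit-capacity flow: source→left, listed edges, right→sink; max matching = max flow.
Augmenting path X1→Y4 (+1); matched 1.
Augmenting path X2→Y1 (+1); matched 2.
No augmenting path remains; maximum matching = 2.
König certificate: {X2, Y4} is a vertex cover of size 2 (every listed pair touches it), so no matching can be larger.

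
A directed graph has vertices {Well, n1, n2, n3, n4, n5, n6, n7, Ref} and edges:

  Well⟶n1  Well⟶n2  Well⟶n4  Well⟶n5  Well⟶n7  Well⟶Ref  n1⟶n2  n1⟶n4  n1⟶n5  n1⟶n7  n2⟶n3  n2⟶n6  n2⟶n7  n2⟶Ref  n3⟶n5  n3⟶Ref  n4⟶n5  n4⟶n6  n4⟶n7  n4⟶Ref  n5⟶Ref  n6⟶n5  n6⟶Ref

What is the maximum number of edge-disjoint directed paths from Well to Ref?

Assign every edge capacity 1; by Menger, the answer equals the max flow.
Path Well→Ref (+1); total 1.
Path Well→n2→Ref (+1); total 2.
Path Well→n4→Ref (+1); total 3.
Path Well→n5→Ref (+1); total 4.
Path Well→n1→n2→n3→Ref (+1); total 5.
No residual Well→Ref path; max flow = 5.
Certifying cut of size 5: {Well→Ref, Well→n1, Well→n2, Well→n4, Well→n5}.

5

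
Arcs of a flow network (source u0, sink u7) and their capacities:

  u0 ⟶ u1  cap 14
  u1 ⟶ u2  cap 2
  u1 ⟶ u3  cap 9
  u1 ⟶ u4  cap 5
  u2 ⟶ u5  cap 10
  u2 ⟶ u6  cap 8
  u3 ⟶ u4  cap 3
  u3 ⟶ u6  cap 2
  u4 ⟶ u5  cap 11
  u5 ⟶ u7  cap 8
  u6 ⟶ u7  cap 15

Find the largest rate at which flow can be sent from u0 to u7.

Augment u0→u1→u2→u5→u7: bottleneck 2, flow now 2.
Augment u0→u1→u3→u6→u7: bottleneck 2, flow now 4.
Augment u0→u1→u4→u5→u7: bottleneck 5, flow now 9.
Augment u0→u1→u3→u4→u5→u7: bottleneck 1, flow now 10.
Augment u0→u1→u3→u4→u5→u2→u6→u7: bottleneck 2, flow now 12. (uses reverse residual edge)
No augmenting path remains; maximum flow = 12.
In the residual graph, reachable from u0: {u0, u1, u3}.
Min-cut edges: u1→u2 (2), u1→u4 (5), u3→u4 (3), u3→u6 (2); capacity 2 + 5 + 3 + 2 = 12.
This cut is saturated, so no flow can exceed 12.

12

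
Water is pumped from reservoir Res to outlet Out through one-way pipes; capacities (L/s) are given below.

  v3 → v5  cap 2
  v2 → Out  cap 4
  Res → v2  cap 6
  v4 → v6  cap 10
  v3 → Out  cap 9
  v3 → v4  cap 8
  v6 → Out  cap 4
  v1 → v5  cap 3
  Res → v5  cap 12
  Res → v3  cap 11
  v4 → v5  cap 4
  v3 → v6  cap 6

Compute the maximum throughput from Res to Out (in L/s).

Augment Res→v2→Out: bottleneck 4, flow now 4.
Augment Res→v3→Out: bottleneck 9, flow now 13.
Augment Res→v3→v6→Out: bottleneck 2, flow now 15.
No augmenting path remains; maximum flow = 15.
In the residual graph, reachable from Res: {Res, v2, v5}.
Min-cut edges: Res→v3 (11), v2→Out (4); capacity 11 + 4 = 15.
This cut is saturated, so no flow can exceed 15.

15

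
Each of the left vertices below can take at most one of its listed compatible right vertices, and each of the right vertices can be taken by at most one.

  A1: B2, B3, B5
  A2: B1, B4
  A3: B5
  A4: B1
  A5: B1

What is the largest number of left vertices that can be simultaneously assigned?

4

Unit-capacity flow: source→left, listed edges, right→sink; max matching = max flow.
Augmenting path A1→B2 (+1); matched 1.
Augmenting path A2→B1 (+1); matched 2.
Augmenting path A3→B5 (+1); matched 3.
Augmenting path A4→B1→A2→B4 (+1); matched 4.
No augmenting path remains; maximum matching = 4.
König certificate: {A1, A2, A3, B1} is a vertex cover of size 4 (every listed pair touches it), so no matching can be larger.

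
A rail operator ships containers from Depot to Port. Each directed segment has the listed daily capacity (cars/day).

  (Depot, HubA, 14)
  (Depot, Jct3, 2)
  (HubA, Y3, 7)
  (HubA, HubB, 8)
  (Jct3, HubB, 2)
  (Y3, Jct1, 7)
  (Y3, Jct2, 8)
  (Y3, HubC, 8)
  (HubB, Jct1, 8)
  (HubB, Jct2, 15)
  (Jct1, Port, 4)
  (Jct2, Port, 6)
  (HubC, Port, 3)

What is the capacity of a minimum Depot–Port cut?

Augment Depot→HubA→Y3→Jct1→Port: bottleneck 4, flow now 4.
Augment Depot→HubA→Y3→Jct2→Port: bottleneck 3, flow now 7.
Augment Depot→HubA→HubB→Jct2→Port: bottleneck 3, flow now 10.
Augment Depot→HubA→HubB→Jct1→Y3→HubC→Port: bottleneck 3, flow now 13. (uses reverse residual edge)
No augmenting path remains; maximum flow = 13.
By max-flow min-cut, the minimum cut capacity equals the max flow.
In the residual graph, reachable from Depot: {Depot, HubA, Jct3, Y3, HubB, Jct1, Jct2, HubC}.
Min-cut edges: Jct1→Port (4), Jct2→Port (6), HubC→Port (3); capacity 4 + 6 + 3 = 13.

13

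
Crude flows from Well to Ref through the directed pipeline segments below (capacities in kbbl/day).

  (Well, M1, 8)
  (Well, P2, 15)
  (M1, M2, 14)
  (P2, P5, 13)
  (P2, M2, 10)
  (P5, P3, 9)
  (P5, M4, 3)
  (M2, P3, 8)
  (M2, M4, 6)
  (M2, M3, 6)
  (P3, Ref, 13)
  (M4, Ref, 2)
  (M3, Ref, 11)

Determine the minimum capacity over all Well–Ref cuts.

21

Augment Well→M1→M2→P3→Ref: bottleneck 8, flow now 8.
Augment Well→P2→P5→P3→Ref: bottleneck 5, flow now 13.
Augment Well→P2→P5→M4→Ref: bottleneck 2, flow now 15.
Augment Well→P2→M2→M3→Ref: bottleneck 6, flow now 21.
No augmenting path remains; maximum flow = 21.
By max-flow min-cut, the minimum cut capacity equals the max flow.
In the residual graph, reachable from Well: {Well, M1, P2, P5, M2, P3, M4}.
Min-cut edges: M2→M3 (6), P3→Ref (13), M4→Ref (2); capacity 6 + 13 + 2 = 21.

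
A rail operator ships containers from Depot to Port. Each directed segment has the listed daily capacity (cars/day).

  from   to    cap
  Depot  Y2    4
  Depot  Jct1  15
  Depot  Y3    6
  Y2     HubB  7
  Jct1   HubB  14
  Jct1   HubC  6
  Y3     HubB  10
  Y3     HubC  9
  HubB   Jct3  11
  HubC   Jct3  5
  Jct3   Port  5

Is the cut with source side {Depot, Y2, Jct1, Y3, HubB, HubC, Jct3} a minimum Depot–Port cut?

Given cut capacity: 5 = 5.
Augment Depot→Y2→HubB→Jct3→Port: bottleneck 4, flow now 4.
Augment Depot→Jct1→HubB→Jct3→Port: bottleneck 1, flow now 5.
No augmenting path remains; maximum flow = 5.
Cut capacity 5 equals the max flow, so it is a minimum cut.

Yes — it is a minimum cut (capacity 5).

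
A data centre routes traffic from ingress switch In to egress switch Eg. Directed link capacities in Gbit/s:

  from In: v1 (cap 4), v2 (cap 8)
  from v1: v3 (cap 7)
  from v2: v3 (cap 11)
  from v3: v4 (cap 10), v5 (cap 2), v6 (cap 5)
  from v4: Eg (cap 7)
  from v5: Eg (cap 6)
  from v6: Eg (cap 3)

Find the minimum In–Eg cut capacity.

Augment In→v1→v3→v4→Eg: bottleneck 4, flow now 4.
Augment In→v2→v3→v4→Eg: bottleneck 3, flow now 7.
Augment In→v2→v3→v5→Eg: bottleneck 2, flow now 9.
Augment In→v2→v3→v6→Eg: bottleneck 3, flow now 12.
No augmenting path remains; maximum flow = 12.
By max-flow min-cut, the minimum cut capacity equals the max flow.
In the residual graph, reachable from In: {In}.
Min-cut edges: In→v1 (4), In→v2 (8); capacity 4 + 8 = 12.

12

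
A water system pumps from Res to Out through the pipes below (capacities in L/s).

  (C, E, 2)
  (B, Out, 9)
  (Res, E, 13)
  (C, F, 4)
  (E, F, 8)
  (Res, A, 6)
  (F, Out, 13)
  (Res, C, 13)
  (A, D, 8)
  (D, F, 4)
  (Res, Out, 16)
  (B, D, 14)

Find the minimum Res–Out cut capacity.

29

Augment Res→Out: bottleneck 16, flow now 16.
Augment Res→C→F→Out: bottleneck 4, flow now 20.
Augment Res→E→F→Out: bottleneck 8, flow now 28.
Augment Res→A→D→F→Out: bottleneck 1, flow now 29.
No augmenting path remains; maximum flow = 29.
By max-flow min-cut, the minimum cut capacity equals the max flow.
In the residual graph, reachable from Res: {Res, A, C, D, E, F}.
Min-cut edges: Res→Out (16), F→Out (13); capacity 16 + 13 = 29.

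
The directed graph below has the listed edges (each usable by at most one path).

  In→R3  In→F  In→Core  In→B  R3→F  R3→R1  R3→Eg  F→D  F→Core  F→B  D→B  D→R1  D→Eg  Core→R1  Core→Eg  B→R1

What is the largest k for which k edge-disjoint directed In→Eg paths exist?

Assign every edge capacity 1; by Menger, the answer equals the max flow.
Path In→R3→Eg (+1); total 1.
Path In→Core→Eg (+1); total 2.
Path In→F→D→Eg (+1); total 3.
No residual In→Eg path; max flow = 3.
Certifying cut of size 3: {In→Core, In→F, In→R3}.

3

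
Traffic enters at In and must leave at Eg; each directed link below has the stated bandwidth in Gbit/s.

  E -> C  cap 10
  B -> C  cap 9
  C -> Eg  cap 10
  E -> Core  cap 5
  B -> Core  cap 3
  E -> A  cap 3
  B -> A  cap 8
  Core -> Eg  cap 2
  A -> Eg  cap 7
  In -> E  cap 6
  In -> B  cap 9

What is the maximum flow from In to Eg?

15

Augment In→E→Core→Eg: bottleneck 2, flow now 2.
Augment In→E→C→Eg: bottleneck 4, flow now 6.
Augment In→B→C→Eg: bottleneck 6, flow now 12.
Augment In→B→A→Eg: bottleneck 3, flow now 15.
No augmenting path remains; maximum flow = 15.
In the residual graph, reachable from In: {In}.
Min-cut edges: In→E (6), In→B (9); capacity 6 + 9 = 15.
This cut is saturated, so no flow can exceed 15.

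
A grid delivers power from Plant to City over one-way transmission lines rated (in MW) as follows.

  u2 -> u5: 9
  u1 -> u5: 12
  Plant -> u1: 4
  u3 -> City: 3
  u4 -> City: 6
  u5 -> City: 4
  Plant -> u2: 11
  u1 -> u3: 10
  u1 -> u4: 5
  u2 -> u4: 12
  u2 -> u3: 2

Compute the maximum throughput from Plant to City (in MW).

13

Augment Plant→u1→u3→City: bottleneck 3, flow now 3.
Augment Plant→u1→u4→City: bottleneck 1, flow now 4.
Augment Plant→u2→u4→City: bottleneck 5, flow now 9.
Augment Plant→u2→u5→City: bottleneck 4, flow now 13.
No augmenting path remains; maximum flow = 13.
In the residual graph, reachable from Plant: {Plant, u1, u2, u3, u4, u5}.
Min-cut edges: u3→City (3), u4→City (6), u5→City (4); capacity 3 + 6 + 4 = 13.
This cut is saturated, so no flow can exceed 13.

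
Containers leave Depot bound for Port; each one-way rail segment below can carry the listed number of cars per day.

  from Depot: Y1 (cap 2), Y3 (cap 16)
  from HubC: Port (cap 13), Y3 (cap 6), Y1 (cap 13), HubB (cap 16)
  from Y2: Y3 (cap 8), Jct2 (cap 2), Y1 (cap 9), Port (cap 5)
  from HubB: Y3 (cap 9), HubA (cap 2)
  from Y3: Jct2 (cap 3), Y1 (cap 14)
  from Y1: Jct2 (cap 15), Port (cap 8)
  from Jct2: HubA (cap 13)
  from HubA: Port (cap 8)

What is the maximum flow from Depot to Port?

16

Augment Depot→Y1→Port: bottleneck 2, flow now 2.
Augment Depot→Y3→Y1→Port: bottleneck 6, flow now 8.
Augment Depot→Y3→Jct2→HubA→Port: bottleneck 3, flow now 11.
Augment Depot→Y3→Y1→Jct2→HubA→Port: bottleneck 5, flow now 16.
No augmenting path remains; maximum flow = 16.
In the residual graph, reachable from Depot: {Depot, Y3, Y1, Jct2, HubA}.
Min-cut edges: Y1→Port (8), HubA→Port (8); capacity 8 + 8 = 16.
This cut is saturated, so no flow can exceed 16.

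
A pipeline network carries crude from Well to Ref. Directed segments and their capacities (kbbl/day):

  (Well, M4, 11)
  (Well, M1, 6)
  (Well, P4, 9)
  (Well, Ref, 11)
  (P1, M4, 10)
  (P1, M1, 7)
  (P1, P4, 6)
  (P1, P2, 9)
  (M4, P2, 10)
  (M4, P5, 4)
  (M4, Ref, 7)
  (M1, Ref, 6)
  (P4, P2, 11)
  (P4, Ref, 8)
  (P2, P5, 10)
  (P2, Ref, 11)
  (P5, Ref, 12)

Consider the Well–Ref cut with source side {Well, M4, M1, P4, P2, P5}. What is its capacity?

55

Edges leaving {Well, M4, M1, P4, P2, P5}: Well→Ref (11), M4→Ref (7), M1→Ref (6), P4→Ref (8), P2→Ref (11), P5→Ref (12).
Cut capacity = 11 + 7 + 6 + 8 + 11 + 12 = 55.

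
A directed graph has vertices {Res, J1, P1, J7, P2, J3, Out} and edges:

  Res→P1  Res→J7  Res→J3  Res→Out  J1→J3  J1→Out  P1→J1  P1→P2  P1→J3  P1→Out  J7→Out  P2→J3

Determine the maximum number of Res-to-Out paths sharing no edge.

Assign every edge capacity 1; by Menger, the answer equals the max flow.
Path Res→Out (+1); total 1.
Path Res→P1→Out (+1); total 2.
Path Res→J7→Out (+1); total 3.
No residual Res→Out path; max flow = 3.
Certifying cut of size 3: {Res→J7, Res→Out, Res→P1}.

3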